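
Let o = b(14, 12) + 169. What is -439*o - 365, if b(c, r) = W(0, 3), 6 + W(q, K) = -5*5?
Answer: -60947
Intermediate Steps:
W(q, K) = -31 (W(q, K) = -6 - 5*5 = -6 - 25 = -31)
b(c, r) = -31
o = 138 (o = -31 + 169 = 138)
-439*o - 365 = -439*138 - 365 = -60582 - 365 = -60947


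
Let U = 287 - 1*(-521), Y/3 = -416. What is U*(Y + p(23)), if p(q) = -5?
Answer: -1012424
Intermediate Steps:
Y = -1248 (Y = 3*(-416) = -1248)
U = 808 (U = 287 + 521 = 808)
U*(Y + p(23)) = 808*(-1248 - 5) = 808*(-1253) = -1012424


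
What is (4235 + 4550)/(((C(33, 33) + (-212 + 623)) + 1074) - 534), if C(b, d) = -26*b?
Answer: 8785/93 ≈ 94.462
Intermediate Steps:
(4235 + 4550)/(((C(33, 33) + (-212 + 623)) + 1074) - 534) = (4235 + 4550)/(((-26*33 + (-212 + 623)) + 1074) - 534) = 8785/(((-858 + 411) + 1074) - 534) = 8785/((-447 + 1074) - 534) = 8785/(627 - 534) = 8785/93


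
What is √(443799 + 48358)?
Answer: √492157 ≈ 701.54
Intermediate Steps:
√(443799 + 48358) = √492157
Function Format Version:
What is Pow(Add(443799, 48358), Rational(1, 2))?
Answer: Pow(492157, Rational(1, 2)) ≈ 701.54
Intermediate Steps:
Pow(Add(443799, 48358), Rational(1, 2)) = Pow(492157, Rational(1, 2))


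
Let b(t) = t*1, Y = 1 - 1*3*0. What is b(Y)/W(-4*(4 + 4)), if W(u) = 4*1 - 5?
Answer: -1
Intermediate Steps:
Y = 1 (Y = 1 - 3*0 = 1 + 0 = 1)
W(u) = -1 (W(u) = 4 - 5 = -1)
b(t) = t
b(Y)/W(-4*(4 + 4)) = 1/(-1) = 1*(-1) = -1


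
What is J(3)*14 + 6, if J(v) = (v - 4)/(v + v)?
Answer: 11/3 ≈ 3.6667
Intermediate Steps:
J(v) = (-4 + v)/(2*v) (J(v) = (-4 + v)/((2*v)) = (-4 + v)*(1/(2*v)) = (-4 + v)/(2*v))
J(3)*14 + 6 = ((1/2)*(-4 + 3)/3)*14 + 6 = ((1/2)*(1/3)*(-1))*14 + 6 = -1/6*14 + 6 = -7/3 + 6 = 11/3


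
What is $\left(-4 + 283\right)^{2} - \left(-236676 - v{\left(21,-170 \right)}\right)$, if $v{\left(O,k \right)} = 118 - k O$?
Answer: $318205$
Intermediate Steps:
$v{\left(O,k \right)} = 118 - O k$
$\left(-4 + 283\right)^{2} - \left(-236676 - v{\left(21,-170 \right)}\right) = \left(-4 + 283\right)^{2} - \left(-236676 - \left(118 - 21 \left(-170\right)\right)\right) = 279^{2} - \left(-236676 - \left(118 + 3570\right)\right) = 77841 - \left(-236676 - 3688\right) = 77841 - -240364 = 77841 + 240364 = 318205$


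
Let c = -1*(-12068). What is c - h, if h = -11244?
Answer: 23312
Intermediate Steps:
c = 12068
c - h = 12068 - 1*(-11244) = 12068 + 11244 = 23312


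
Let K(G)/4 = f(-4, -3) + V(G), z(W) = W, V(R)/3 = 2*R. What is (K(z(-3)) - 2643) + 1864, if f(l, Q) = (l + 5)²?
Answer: -847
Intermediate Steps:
V(R) = 6*R (V(R) = 3*(2*R) = 6*R)
f(l, Q) = (5 + l)²
K(G) = 4 + 24*G (K(G) = 4*((5 - 4)² + 6*G) = 4*(1² + 6*G) = 4*(1 + 6*G) = 4 + 24*G)
(K(z(-3)) - 2643) + 1864 = ((4 + 24*(-3)) - 2643) + 1864 = ((4 - 72) - 2643) + 1864 = (-68 - 2643) + 1864 = -2711 + 1864 = -847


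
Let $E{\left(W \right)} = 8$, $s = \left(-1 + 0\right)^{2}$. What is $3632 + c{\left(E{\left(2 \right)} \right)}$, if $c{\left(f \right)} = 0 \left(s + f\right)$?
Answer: $3632$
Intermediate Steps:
$s = 1$ ($s = \left(-1\right)^{2} = 1$)
$c{\left(f \right)} = 0$ ($c{\left(f \right)} = 0 \left(1 + f\right) = 0$)
$3632 + c{\left(E{\left(2 \right)} \right)} = 3632 + 0 = 3632$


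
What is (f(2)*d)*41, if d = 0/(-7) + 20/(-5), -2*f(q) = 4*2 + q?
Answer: 820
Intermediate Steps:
f(q) = -4 - q/2 (f(q) = -(4*2 + q)/2 = -(8 + q)/2 = -4 - q/2)
d = -4 (d = 0*(-⅐) + 20*(-⅕) = 0 - 4 = -4)
(f(2)*d)*41 = ((-4 - ½*2)*(-4))*41 = ((-4 - 1)*(-4))*41 = -5*(-4)*41 = 20*41 = 820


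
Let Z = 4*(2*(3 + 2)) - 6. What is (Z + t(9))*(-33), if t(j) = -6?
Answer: -924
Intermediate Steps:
Z = 34 (Z = 4*(2*5) - 6 = 4*10 - 6 = 40 - 6 = 34)
(Z + t(9))*(-33) = (34 - 6)*(-33) = 28*(-33) = -924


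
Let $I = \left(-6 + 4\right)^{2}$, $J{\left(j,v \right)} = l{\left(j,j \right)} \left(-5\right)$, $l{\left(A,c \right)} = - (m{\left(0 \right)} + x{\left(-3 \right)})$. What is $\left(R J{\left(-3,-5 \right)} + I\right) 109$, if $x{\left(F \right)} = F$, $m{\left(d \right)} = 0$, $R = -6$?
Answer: $10246$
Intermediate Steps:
$l{\left(A,c \right)} = 3$ ($l{\left(A,c \right)} = - (0 - 3) = \left(-1\right) \left(-3\right) = 3$)
$J{\left(j,v \right)} = -15$ ($J{\left(j,v \right)} = 3 \left(-5\right) = -15$)
$I = 4$ ($I = \left(-2\right)^{2} = 4$)
$\left(R J{\left(-3,-5 \right)} + I\right) 109 = \left(\left(-6\right) \left(-15\right) + 4\right) 109 = \left(90 + 4\right) 109 = 94 \cdot 109 = 10246$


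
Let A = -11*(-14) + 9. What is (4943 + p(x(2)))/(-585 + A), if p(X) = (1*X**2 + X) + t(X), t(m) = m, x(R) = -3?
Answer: -2473/211 ≈ -11.720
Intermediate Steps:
p(X) = X**2 + 2*X (p(X) = (1*X**2 + X) + X = (X**2 + X) + X = (X + X**2) + X = X**2 + 2*X)
A = 163 (A = 154 + 9 = 163)
(4943 + p(x(2)))/(-585 + A) = (4943 - 3*(2 - 3))/(-585 + 163) = (4943 - 3*(-1))/(-422) = (4943 + 3)*(-1/422) = 4946*(-1/422) = -2473/211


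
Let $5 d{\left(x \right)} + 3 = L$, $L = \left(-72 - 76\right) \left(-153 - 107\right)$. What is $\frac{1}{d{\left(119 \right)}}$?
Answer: $\frac{5}{38477} \approx 0.00012995$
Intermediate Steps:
$L = 38480$ ($L = \left(-148\right) \left(-260\right) = 38480$)
$d{\left(x \right)} = \frac{38477}{5}$ ($d{\left(x \right)} = - \frac{3}{5} + \frac{1}{5} \cdot 38480 = - \frac{3}{5} + 7696 = \frac{38477}{5}$)
$\frac{1}{d{\left(119 \right)}} = \frac{1}{\frac{38477}{5}} = \frac{5}{38477}$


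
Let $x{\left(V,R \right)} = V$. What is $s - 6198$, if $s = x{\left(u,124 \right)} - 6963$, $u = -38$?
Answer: $-13199$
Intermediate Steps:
$s = -7001$ ($s = -38 - 6963 = -7001$)
$s - 6198 = -7001 - 6198 = -13199$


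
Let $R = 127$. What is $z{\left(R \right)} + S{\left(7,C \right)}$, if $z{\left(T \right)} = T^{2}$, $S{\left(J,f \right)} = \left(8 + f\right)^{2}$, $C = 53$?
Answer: $19850$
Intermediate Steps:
$z{\left(R \right)} + S{\left(7,C \right)} = 127^{2} + \left(8 + 53\right)^{2} = 16129 + 61^{2} = 16129 + 3721 = 19850$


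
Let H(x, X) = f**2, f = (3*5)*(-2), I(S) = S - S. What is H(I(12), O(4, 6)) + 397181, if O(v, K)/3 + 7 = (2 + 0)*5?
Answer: 398081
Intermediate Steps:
O(v, K) = 9 (O(v, K) = -21 + 3*((2 + 0)*5) = -21 + 3*(2*5) = -21 + 3*10 = -21 + 30 = 9)
I(S) = 0
f = -30 (f = 15*(-2) = -30)
H(x, X) = 900 (H(x, X) = (-30)**2 = 900)
H(I(12), O(4, 6)) + 397181 = 900 + 397181 = 398081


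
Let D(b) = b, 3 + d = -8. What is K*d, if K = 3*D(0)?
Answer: 0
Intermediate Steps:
d = -11 (d = -3 - 8 = -11)
K = 0 (K = 3*0 = 0)
K*d = 0*(-11) = 0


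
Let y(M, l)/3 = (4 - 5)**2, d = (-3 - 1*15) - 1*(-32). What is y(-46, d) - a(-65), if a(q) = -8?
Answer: 11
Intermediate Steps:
d = 14 (d = (-3 - 15) + 32 = -18 + 32 = 14)
y(M, l) = 3 (y(M, l) = 3*(4 - 5)**2 = 3*(-1)**2 = 3*1 = 3)
y(-46, d) - a(-65) = 3 - 1*(-8) = 3 + 8 = 11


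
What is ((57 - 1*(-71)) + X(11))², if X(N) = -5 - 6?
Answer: 13689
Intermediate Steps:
X(N) = -11
((57 - 1*(-71)) + X(11))² = ((57 - 1*(-71)) - 11)² = ((57 + 71) - 11)² = (128 - 11)² = 117² = 13689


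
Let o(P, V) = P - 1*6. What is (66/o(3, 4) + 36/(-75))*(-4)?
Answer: 2248/25 ≈ 89.920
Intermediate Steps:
o(P, V) = -6 + P (o(P, V) = P - 6 = -6 + P)
(66/o(3, 4) + 36/(-75))*(-4) = (66/(-6 + 3) + 36/(-75))*(-4) = (66/(-3) + 36*(-1/75))*(-4) = (66*(-1/3) - 12/25)*(-4) = (-22 - 12/25)*(-4) = -562/25*(-4) = 2248/25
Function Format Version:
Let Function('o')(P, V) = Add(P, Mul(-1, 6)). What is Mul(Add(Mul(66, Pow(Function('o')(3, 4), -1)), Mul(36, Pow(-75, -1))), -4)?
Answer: Rational(2248, 25) ≈ 89.920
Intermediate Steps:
Function('o')(P, V) = Add(-6, P) (Function('o')(P, V) = Add(P, -6) = Add(-6, P))
Mul(Add(Mul(66, Pow(Function('o')(3, 4), -1)), Mul(36, Pow(-75, -1))), -4) = Mul(Add(Mul(66, Pow(Add(-6, 3), -1)), Mul(36, Pow(-75, -1))), -4) = Mul(Add(Mul(66, Pow(-3, -1)), Mul(36, Rational(-1, 75))), -4) = Mul(Add(Mul(66, Rational(-1, 3)), Rational(-12, 25)), -4) = Mul(Add(-22, Rational(-12, 25)), -4) = Mul(Rational(-562, 25), -4) = Rational(2248, 25)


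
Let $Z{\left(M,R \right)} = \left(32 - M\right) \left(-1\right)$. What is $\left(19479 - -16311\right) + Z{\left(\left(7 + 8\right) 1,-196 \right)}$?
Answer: $35773$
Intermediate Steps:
$Z{\left(M,R \right)} = -32 + M$
$\left(19479 - -16311\right) + Z{\left(\left(7 + 8\right) 1,-196 \right)} = \left(19479 - -16311\right) - \left(32 - \left(7 + 8\right) 1\right) = \left(19479 + 16311\right) + \left(-32 + 15 \cdot 1\right) = 35790 + \left(-32 + 15\right) = 35790 - 17 = 35773$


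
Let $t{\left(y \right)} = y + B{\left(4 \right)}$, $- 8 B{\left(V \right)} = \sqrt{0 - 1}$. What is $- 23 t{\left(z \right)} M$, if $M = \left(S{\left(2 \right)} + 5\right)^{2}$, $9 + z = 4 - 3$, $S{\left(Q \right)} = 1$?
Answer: $6624 + \frac{207 i}{2} \approx 6624.0 + 103.5 i$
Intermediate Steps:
$z = -8$ ($z = -9 + \left(4 - 3\right) = -9 + 1 = -8$)
$M = 36$ ($M = \left(1 + 5\right)^{2} = 6^{2} = 36$)
$B{\left(V \right)} = - \frac{i}{8}$ ($B{\left(V \right)} = - \frac{\sqrt{0 - 1}}{8} = - \frac{\sqrt{-1}}{8} = - \frac{i}{8}$)
$t{\left(y \right)} = y - \frac{i}{8}$
$- 23 t{\left(z \right)} M = - 23 \left(-8 - \frac{i}{8}\right) 36 = \left(184 + \frac{23 i}{8}\right) 36 = 6624 + \frac{207 i}{2}$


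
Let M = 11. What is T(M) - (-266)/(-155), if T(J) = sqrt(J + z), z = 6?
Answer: -266/155 + sqrt(17) ≈ 2.4070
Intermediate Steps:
T(J) = sqrt(6 + J) (T(J) = sqrt(J + 6) = sqrt(6 + J))
T(M) - (-266)/(-155) = sqrt(6 + 11) - (-266)/(-155) = sqrt(17) - (-266)*(-1)/155 = sqrt(17) - 1*266/155 = sqrt(17) - 266/155 = -266/155 + sqrt(17)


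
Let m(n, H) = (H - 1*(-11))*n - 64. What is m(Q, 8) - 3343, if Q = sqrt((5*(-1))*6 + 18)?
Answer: -3407 + 38*I*sqrt(3) ≈ -3407.0 + 65.818*I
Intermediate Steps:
Q = 2*I*sqrt(3) (Q = sqrt(-5*6 + 18) = sqrt(-30 + 18) = sqrt(-12) = 2*I*sqrt(3) ≈ 3.4641*I)
m(n, H) = -64 + n*(11 + H) (m(n, H) = (H + 11)*n - 64 = (11 + H)*n - 64 = n*(11 + H) - 64 = -64 + n*(11 + H))
m(Q, 8) - 3343 = (-64 + 11*(2*I*sqrt(3)) + 8*(2*I*sqrt(3))) - 3343 = (-64 + 22*I*sqrt(3) + 16*I*sqrt(3)) - 3343 = (-64 + 38*I*sqrt(3)) - 3343 = -3407 + 38*I*sqrt(3)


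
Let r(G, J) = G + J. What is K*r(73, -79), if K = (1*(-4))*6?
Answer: 144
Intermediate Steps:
K = -24 (K = -4*6 = -24)
K*r(73, -79) = -24*(73 - 79) = -24*(-6) = 144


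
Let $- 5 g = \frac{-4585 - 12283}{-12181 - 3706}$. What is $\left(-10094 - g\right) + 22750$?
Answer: $\frac{1005346228}{79435} \approx 12656.0$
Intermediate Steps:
$g = - \frac{16868}{79435}$ ($g = - \frac{\left(-4585 - 12283\right) \frac{1}{-12181 - 3706}}{5} = - \frac{\left(-16868\right) \frac{1}{-15887}}{5} = - \frac{\left(-16868\right) \left(- \frac{1}{15887}\right)}{5} = \left(- \frac{1}{5}\right) \frac{16868}{15887} = - \frac{16868}{79435} \approx -0.21235$)
$\left(-10094 - g\right) + 22750 = \left(-10094 - - \frac{16868}{79435}\right) + 22750 = \left(-10094 + \frac{16868}{79435}\right) + 22750 = - \frac{801800022}{79435} + 22750 = \frac{1005346228}{79435}$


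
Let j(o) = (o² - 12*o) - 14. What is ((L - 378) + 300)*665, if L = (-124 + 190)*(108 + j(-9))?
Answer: 12369000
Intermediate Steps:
j(o) = -14 + o² - 12*o
L = 18678 (L = (-124 + 190)*(108 + (-14 + (-9)² - 12*(-9))) = 66*(108 + (-14 + 81 + 108)) = 66*(108 + 175) = 66*283 = 18678)
((L - 378) + 300)*665 = ((18678 - 378) + 300)*665 = (18300 + 300)*665 = 18600*665 = 12369000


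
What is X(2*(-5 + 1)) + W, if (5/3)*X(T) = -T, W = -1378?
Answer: -6866/5 ≈ -1373.2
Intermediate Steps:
X(T) = -3*T/5 (X(T) = 3*(-T)/5 = -3*T/5)
X(2*(-5 + 1)) + W = -6*(-5 + 1)/5 - 1378 = -6*(-4)/5 - 1378 = -⅗*(-8) - 1378 = 24/5 - 1378 = -6866/5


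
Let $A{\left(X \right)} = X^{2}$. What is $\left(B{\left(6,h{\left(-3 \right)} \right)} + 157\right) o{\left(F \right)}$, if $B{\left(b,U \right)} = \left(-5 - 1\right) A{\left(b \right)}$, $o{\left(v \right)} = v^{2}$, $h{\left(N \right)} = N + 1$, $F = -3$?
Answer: $-531$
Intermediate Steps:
$h{\left(N \right)} = 1 + N$
$B{\left(b,U \right)} = - 6 b^{2}$ ($B{\left(b,U \right)} = \left(-5 - 1\right) b^{2} = - 6 b^{2}$)
$\left(B{\left(6,h{\left(-3 \right)} \right)} + 157\right) o{\left(F \right)} = \left(- 6 \cdot 6^{2} + 157\right) \left(-3\right)^{2} = \left(\left(-6\right) 36 + 157\right) 9 = \left(-216 + 157\right) 9 = \left(-59\right) 9 = -531$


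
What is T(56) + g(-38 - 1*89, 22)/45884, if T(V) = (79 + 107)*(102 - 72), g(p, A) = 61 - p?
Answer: 64008227/11471 ≈ 5580.0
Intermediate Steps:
T(V) = 5580 (T(V) = 186*30 = 5580)
T(56) + g(-38 - 1*89, 22)/45884 = 5580 + (61 - (-38 - 1*89))/45884 = 5580 + (61 - (-38 - 89))*(1/45884) = 5580 + (61 - 1*(-127))*(1/45884) = 5580 + (61 + 127)*(1/45884) = 5580 + 188*(1/45884) = 5580 + 47/11471 = 64008227/11471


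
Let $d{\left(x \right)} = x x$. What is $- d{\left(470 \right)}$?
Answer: $-220900$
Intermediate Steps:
$d{\left(x \right)} = x^{2}$
$- d{\left(470 \right)} = - 470^{2} = \left(-1\right) 220900 = -220900$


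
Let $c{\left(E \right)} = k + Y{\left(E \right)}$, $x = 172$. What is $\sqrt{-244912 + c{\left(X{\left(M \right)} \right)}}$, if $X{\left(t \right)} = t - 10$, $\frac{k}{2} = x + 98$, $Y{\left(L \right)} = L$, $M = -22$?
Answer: $6 i \sqrt{6789} \approx 494.37 i$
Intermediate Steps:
$k = 540$ ($k = 2 \left(172 + 98\right) = 2 \cdot 270 = 540$)
$X{\left(t \right)} = -10 + t$
$c{\left(E \right)} = 540 + E$
$\sqrt{-244912 + c{\left(X{\left(M \right)} \right)}} = \sqrt{-244912 + \left(540 - 32\right)} = \sqrt{-244912 + 508} = \sqrt{-244404} = 6 i \sqrt{6789}$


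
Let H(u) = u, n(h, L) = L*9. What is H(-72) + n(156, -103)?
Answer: -999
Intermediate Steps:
n(h, L) = 9*L
H(-72) + n(156, -103) = -72 + 9*(-103) = -72 - 927 = -999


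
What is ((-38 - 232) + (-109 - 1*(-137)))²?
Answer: 58564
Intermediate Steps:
((-38 - 232) + (-109 - 1*(-137)))² = (-270 + (-109 + 137))² = (-270 + 28)² = (-242)² = 58564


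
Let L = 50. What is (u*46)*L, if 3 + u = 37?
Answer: 78200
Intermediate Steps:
u = 34 (u = -3 + 37 = 34)
(u*46)*L = (34*46)*50 = 1564*50 = 78200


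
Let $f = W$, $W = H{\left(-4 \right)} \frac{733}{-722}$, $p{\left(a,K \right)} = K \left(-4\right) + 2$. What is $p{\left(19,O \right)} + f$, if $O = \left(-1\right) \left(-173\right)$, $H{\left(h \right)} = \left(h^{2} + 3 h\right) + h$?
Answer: $-690$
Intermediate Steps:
$H{\left(h \right)} = h^{2} + 4 h$
$O = 173$
$p{\left(a,K \right)} = 2 - 4 K$ ($p{\left(a,K \right)} = - 4 K + 2 = 2 - 4 K$)
$W = 0$ ($W = - 4 \left(4 - 4\right) \frac{733}{-722} = \left(-4\right) 0 \cdot 733 \left(- \frac{1}{722}\right) = 0 \left(- \frac{733}{722}\right) = 0$)
$f = 0$
$p{\left(19,O \right)} + f = \left(2 - 692\right) + 0 = -690 + 0 = -690$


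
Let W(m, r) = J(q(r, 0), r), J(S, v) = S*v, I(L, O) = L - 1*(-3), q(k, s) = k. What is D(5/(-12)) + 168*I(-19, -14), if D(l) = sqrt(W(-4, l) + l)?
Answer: -2688 + I*sqrt(35)/12 ≈ -2688.0 + 0.49301*I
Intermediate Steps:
I(L, O) = 3 + L (I(L, O) = L + 3 = 3 + L)
W(m, r) = r**2 (W(m, r) = r*r = r**2)
D(l) = sqrt(l + l**2) (D(l) = sqrt(l**2 + l) = sqrt(l + l**2))
D(5/(-12)) + 168*I(-19, -14) = sqrt((5/(-12))*(1 + 5/(-12))) + 168*(3 - 19) = sqrt((5*(-1/12))*(1 + 5*(-1/12))) + 168*(-16) = sqrt(-5*(1 - 5/12)/12) - 2688 = sqrt(-5/12*7/12) - 2688 = sqrt(-35/144) - 2688 = I*sqrt(35)/12 - 2688 = -2688 + I*sqrt(35)/12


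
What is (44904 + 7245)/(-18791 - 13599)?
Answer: -52149/32390 ≈ -1.6100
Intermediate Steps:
(44904 + 7245)/(-18791 - 13599) = 52149/(-32390) = 52149*(-1/32390) = -52149/32390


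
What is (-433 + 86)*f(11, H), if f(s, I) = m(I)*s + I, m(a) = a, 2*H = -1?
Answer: 2082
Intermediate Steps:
H = -½ (H = (½)*(-1) = -½ ≈ -0.50000)
f(s, I) = I + I*s (f(s, I) = I*s + I = I + I*s)
(-433 + 86)*f(11, H) = (-433 + 86)*(-(1 + 11)/2) = -(-347)*12/2 = -347*(-6) = 2082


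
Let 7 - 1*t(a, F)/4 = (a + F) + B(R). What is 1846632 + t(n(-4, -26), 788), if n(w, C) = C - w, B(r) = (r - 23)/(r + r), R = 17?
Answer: 31341144/17 ≈ 1.8436e+6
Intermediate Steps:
B(r) = (-23 + r)/(2*r) (B(r) = (-23 + r)/((2*r)) = (-23 + r)*(1/(2*r)) = (-23 + r)/(2*r))
t(a, F) = 488/17 - 4*F - 4*a (t(a, F) = 28 - 4*((a + F) + (½)*(-23 + 17)/17) = 28 - 4*((F + a) + (½)*(1/17)*(-6)) = 28 - 4*((F + a) - 3/17) = 28 - 4*(-3/17 + F + a) = 28 + (12/17 - 4*F - 4*a) = 488/17 - 4*F - 4*a)
1846632 + t(n(-4, -26), 788) = 1846632 + (488/17 - 4*788 - 4*(-26 - 1*(-4))) = 1846632 + (488/17 - 3152 - 4*(-26 + 4)) = 1846632 + (488/17 - 3152 - 4*(-22)) = 1846632 + (488/17 - 3152 + 88) = 1846632 - 51600/17 = 31341144/17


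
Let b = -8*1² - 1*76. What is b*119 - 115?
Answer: -10111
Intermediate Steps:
b = -84 (b = -8*1 - 76 = -8 - 76 = -84)
b*119 - 115 = -84*119 - 115 = -9996 - 115 = -10111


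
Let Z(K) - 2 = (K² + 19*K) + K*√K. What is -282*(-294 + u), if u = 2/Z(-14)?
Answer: 25454354/307 - 329*I*√14/307 ≈ 82913.0 - 4.0098*I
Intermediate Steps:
Z(K) = 2 + K² + K^(3/2) + 19*K (Z(K) = 2 + ((K² + 19*K) + K*√K) = 2 + ((K² + 19*K) + K^(3/2)) = 2 + (K² + K^(3/2) + 19*K) = 2 + K² + K^(3/2) + 19*K)
u = 2/(-68 - 14*I*√14) (u = 2/(2 + (-14)² + (-14)^(3/2) + 19*(-14)) = 2/(2 + 196 - 14*I*√14 - 266) = 2/(-68 - 14*I*√14) ≈ -0.018458 + 0.014219*I)
-282*(-294 + u) = -282*(-294 + I/(-34*I + 7*√14)) = 82908 - 282*I/(-34*I + 7*√14)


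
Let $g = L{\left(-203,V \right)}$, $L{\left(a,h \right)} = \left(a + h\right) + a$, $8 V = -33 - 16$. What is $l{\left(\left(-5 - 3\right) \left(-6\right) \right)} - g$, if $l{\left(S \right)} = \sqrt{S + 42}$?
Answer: $\frac{3297}{8} + 3 \sqrt{10} \approx 421.61$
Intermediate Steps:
$l{\left(S \right)} = \sqrt{42 + S}$
$V = - \frac{49}{8}$ ($V = \frac{-33 - 16}{8} = \frac{1}{8} \left(-49\right) = - \frac{49}{8} \approx -6.125$)
$L{\left(a,h \right)} = h + 2 a$
$g = - \frac{3297}{8}$ ($g = - \frac{49}{8} + 2 \left(-203\right) = - \frac{49}{8} - 406 = - \frac{3297}{8} \approx -412.13$)
$l{\left(\left(-5 - 3\right) \left(-6\right) \right)} - g = \sqrt{42 + \left(-5 - 3\right) \left(-6\right)} - - \frac{3297}{8} = \sqrt{42 - -48} + \frac{3297}{8} = \sqrt{42 + 48} + \frac{3297}{8} = \sqrt{90} + \frac{3297}{8} = 3 \sqrt{10} + \frac{3297}{8} = \frac{3297}{8} + 3 \sqrt{10}$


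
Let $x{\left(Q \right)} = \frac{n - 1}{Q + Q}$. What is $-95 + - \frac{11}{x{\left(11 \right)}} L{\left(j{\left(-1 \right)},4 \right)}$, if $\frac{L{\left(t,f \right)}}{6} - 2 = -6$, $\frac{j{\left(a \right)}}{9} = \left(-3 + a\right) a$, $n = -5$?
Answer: $-1063$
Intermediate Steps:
$j{\left(a \right)} = 9 a \left(-3 + a\right)$ ($j{\left(a \right)} = 9 \left(-3 + a\right) a = 9 a \left(-3 + a\right)$)
$L{\left(t,f \right)} = -24$ ($L{\left(t,f \right)} = 12 + 6 \left(-6\right) = 12 - 36 = -24$)
$x{\left(Q \right)} = - \frac{3}{Q}$ ($x{\left(Q \right)} = \frac{-5 - 1}{Q + Q} = - \frac{6}{2 Q} = - 6 \frac{1}{2 Q} = - \frac{3}{Q}$)
$-95 + - \frac{11}{x{\left(11 \right)}} L{\left(j{\left(-1 \right)},4 \right)} = -95 + - \frac{11}{\left(-3\right) \frac{1}{11}} \left(-24\right) = -95 + - \frac{11}{- \frac{3}{11}} \left(-24\right) = -95 + \left(-11\right) \left(- \frac{11}{3}\right) \left(-24\right) = -95 + \frac{121}{3} \left(-24\right) = -95 - 968 = -1063$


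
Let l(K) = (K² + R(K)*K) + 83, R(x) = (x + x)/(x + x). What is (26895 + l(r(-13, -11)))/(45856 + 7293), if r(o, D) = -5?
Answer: 26998/53149 ≈ 0.50797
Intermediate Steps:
R(x) = 1 (R(x) = (2*x)/((2*x)) = (2*x)*(1/(2*x)) = 1)
l(K) = 83 + K + K² (l(K) = (K² + 1*K) + 83 = (K² + K) + 83 = (K + K²) + 83 = 83 + K + K²)
(26895 + l(r(-13, -11)))/(45856 + 7293) = (26895 + (83 - 5 + (-5)²))/(45856 + 7293) = (26895 + (83 - 5 + 25))/53149 = (26895 + 103)*(1/53149) = 26998*(1/53149) = 26998/53149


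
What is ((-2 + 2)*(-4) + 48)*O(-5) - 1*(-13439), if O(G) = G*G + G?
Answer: 14399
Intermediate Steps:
O(G) = G + G² (O(G) = G² + G = G + G²)
((-2 + 2)*(-4) + 48)*O(-5) - 1*(-13439) = ((-2 + 2)*(-4) + 48)*(-5*(1 - 5)) - 1*(-13439) = (0*(-4) + 48)*(-5*(-4)) + 13439 = (0 + 48)*20 + 13439 = 48*20 + 13439 = 960 + 13439 = 14399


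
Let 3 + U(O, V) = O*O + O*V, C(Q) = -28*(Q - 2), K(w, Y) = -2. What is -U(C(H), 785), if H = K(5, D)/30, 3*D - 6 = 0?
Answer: -10973449/225 ≈ -48771.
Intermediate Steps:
D = 2 (D = 2 + (⅓)*0 = 2 + 0 = 2)
H = -1/15 (H = -2/30 = -2*1/30 = -1/15 ≈ -0.066667)
C(Q) = 56 - 28*Q (C(Q) = -28*(-2 + Q) = 56 - 28*Q)
U(O, V) = -3 + O² + O*V (U(O, V) = -3 + (O*O + O*V) = -3 + (O² + O*V) = -3 + O² + O*V)
-U(C(H), 785) = -(-3 + (56 - 28*(-1/15))² + (56 - 28*(-1/15))*785) = -(-3 + (56 + 28/15)² + (56 + 28/15)*785) = -(-3 + (868/15)² + (868/15)*785) = -(-3 + 753424/225 + 136276/3) = -1*10973449/225 = -10973449/225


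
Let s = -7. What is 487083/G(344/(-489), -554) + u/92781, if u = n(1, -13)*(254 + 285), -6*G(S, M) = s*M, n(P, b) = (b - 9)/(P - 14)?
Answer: -1762466872435/2338730667 ≈ -753.60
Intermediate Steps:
n(P, b) = (-9 + b)/(-14 + P)
G(S, M) = 7*M/6 (G(S, M) = -(-7)*M/6 = 7*M/6)
u = 11858/13 (u = ((-9 - 13)/(-14 + 1))*(254 + 285) = (-22/(-13))*539 = -1/13*(-22)*539 = (22/13)*539 = 11858/13 ≈ 912.15)
487083/G(344/(-489), -554) + u/92781 = 487083/(((7/6)*(-554))) + (11858/13)/92781 = 487083/(-1939/3) + (11858/13)*(1/92781) = 487083*(-3/1939) + 11858/1206153 = -1461249/1939 + 11858/1206153 = -1762466872435/2338730667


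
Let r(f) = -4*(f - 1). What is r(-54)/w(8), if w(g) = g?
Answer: 55/2 ≈ 27.500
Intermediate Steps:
r(f) = 4 - 4*f (r(f) = -4*(-1 + f) = 4 - 4*f)
r(-54)/w(8) = (4 - 4*(-54))/8 = (4 + 216)*(1/8) = 220*(1/8) = 55/2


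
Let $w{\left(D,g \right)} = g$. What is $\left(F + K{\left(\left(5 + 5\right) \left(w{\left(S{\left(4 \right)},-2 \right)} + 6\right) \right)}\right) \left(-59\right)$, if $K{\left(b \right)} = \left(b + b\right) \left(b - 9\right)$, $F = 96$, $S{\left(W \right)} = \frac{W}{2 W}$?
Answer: $-151984$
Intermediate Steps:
$S{\left(W \right)} = \frac{1}{2}$ ($S{\left(W \right)} = W \frac{1}{2 W} = \frac{1}{2}$)
$K{\left(b \right)} = 2 b \left(-9 + b\right)$
$\left(F + K{\left(\left(5 + 5\right) \left(w{\left(S{\left(4 \right)},-2 \right)} + 6\right) \right)}\right) \left(-59\right) = \left(96 + 2 \left(5 + 5\right) \left(-2 + 6\right) \left(-9 + \left(5 + 5\right) \left(-2 + 6\right)\right)\right) \left(-59\right) = \left(96 + 2 \cdot 10 \cdot 4 \left(-9 + 10 \cdot 4\right)\right) \left(-59\right) = \left(96 + 2 \cdot 40 \left(-9 + 40\right)\right) \left(-59\right) = \left(96 + 2 \cdot 40 \cdot 31\right) \left(-59\right) = \left(96 + 2480\right) \left(-59\right) = 2576 \left(-59\right) = -151984$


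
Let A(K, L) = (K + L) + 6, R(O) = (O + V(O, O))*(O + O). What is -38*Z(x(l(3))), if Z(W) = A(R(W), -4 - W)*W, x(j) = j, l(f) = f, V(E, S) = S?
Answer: -3990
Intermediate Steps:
R(O) = 4*O² (R(O) = (O + O)*(O + O) = (2*O)*(2*O) = 4*O²)
A(K, L) = 6 + K + L
Z(W) = W*(2 - W + 4*W²) (Z(W) = (6 + 4*W² + (-4 - W))*W = (2 - W + 4*W²)*W = W*(2 - W + 4*W²))
-38*Z(x(l(3))) = -114*(2 - 1*3 + 4*3²) = -114*(2 - 3 + 4*9) = -114*(2 - 3 + 36) = -114*35 = -38*105 = -3990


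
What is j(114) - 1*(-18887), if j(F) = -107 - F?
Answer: 18666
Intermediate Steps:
j(114) - 1*(-18887) = (-107 - 1*114) - 1*(-18887) = (-107 - 114) + 18887 = -221 + 18887 = 18666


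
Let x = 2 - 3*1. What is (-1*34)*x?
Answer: 34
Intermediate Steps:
x = -1 (x = 2 - 3 = -1)
(-1*34)*x = -1*34*(-1) = -34*(-1) = 34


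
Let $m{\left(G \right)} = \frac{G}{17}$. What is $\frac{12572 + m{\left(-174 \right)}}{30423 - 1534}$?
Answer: $\frac{213550}{491113} \approx 0.43483$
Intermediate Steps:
$m{\left(G \right)} = \frac{G}{17}$ ($m{\left(G \right)} = G \frac{1}{17} = \frac{G}{17}$)
$\frac{12572 + m{\left(-174 \right)}}{30423 - 1534} = \frac{12572 + \frac{1}{17} \left(-174\right)}{30423 - 1534} = \frac{12572 - \frac{174}{17}}{28889} = \frac{213550}{17} \cdot \frac{1}{28889} = \frac{213550}{491113}$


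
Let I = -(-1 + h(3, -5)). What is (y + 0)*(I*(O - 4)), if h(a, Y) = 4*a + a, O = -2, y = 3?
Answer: 252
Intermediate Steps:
h(a, Y) = 5*a
I = -14 (I = -(-1 + 5*3) = -(-1 + 15) = -1*14 = -14)
(y + 0)*(I*(O - 4)) = (3 + 0)*(-14*(-2 - 4)) = 3*(-14*(-6)) = 3*84 = 252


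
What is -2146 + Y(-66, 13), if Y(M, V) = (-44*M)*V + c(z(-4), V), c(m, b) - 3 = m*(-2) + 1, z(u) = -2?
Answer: 35614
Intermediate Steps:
c(m, b) = 4 - 2*m (c(m, b) = 3 + (m*(-2) + 1) = 3 + (-2*m + 1) = 3 + (1 - 2*m) = 4 - 2*m)
Y(M, V) = 8 - 44*M*V (Y(M, V) = (-44*M)*V + (4 - 2*(-2)) = -44*M*V + (4 + 4) = -44*M*V + 8 = 8 - 44*M*V)
-2146 + Y(-66, 13) = -2146 + (8 - 44*(-66)*13) = -2146 + (8 + 37752) = -2146 + 37760 = 35614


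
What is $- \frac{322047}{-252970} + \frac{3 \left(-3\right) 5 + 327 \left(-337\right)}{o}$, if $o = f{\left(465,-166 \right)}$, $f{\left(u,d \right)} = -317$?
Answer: $\frac{27990513579}{80191490} \approx 349.05$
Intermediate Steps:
$o = -317$
$- \frac{322047}{-252970} + \frac{3 \left(-3\right) 5 + 327 \left(-337\right)}{o} = - \frac{322047}{-252970} + \frac{3 \left(-3\right) 5 + 327 \left(-337\right)}{-317} = \left(-322047\right) \left(- \frac{1}{252970}\right) + \left(\left(-9\right) 5 - 110199\right) \left(- \frac{1}{317}\right) = \frac{322047}{252970} + \left(-45 - 110199\right) \left(- \frac{1}{317}\right) = \frac{322047}{252970} - - \frac{110244}{317} = \frac{322047}{252970} + \frac{110244}{317} = \frac{27990513579}{80191490}$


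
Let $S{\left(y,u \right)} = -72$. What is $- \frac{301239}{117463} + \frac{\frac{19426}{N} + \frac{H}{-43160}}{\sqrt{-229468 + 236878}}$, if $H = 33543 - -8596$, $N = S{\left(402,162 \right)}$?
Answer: $- \frac{301239}{117463} - \frac{105182521 \sqrt{7410}}{2878340400} \approx -5.7102$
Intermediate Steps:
$N = -72$
$H = 42139$ ($H = 33543 + 8596 = 42139$)
$- \frac{301239}{117463} + \frac{\frac{19426}{N} + \frac{H}{-43160}}{\sqrt{-229468 + 236878}} = - \frac{301239}{117463} + \frac{\frac{19426}{-72} + \frac{42139}{-43160}}{\sqrt{-229468 + 236878}} = \left(-301239\right) \frac{1}{117463} + \frac{19426 \left(- \frac{1}{72}\right) + 42139 \left(- \frac{1}{43160}\right)}{\sqrt{7410}} = - \frac{301239}{117463} + \left(- \frac{9713}{36} - \frac{42139}{43160}\right) \frac{\sqrt{7410}}{7410} = - \frac{301239}{117463} - \frac{105182521 \frac{\sqrt{7410}}{7410}}{388440} = - \frac{301239}{117463} - \frac{105182521 \sqrt{7410}}{2878340400}$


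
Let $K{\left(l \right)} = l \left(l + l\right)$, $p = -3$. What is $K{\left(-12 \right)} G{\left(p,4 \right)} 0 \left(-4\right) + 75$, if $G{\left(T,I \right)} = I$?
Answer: $75$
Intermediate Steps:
$K{\left(l \right)} = 2 l^{2}$ ($K{\left(l \right)} = l 2 l = 2 l^{2}$)
$K{\left(-12 \right)} G{\left(p,4 \right)} 0 \left(-4\right) + 75 = 2 \left(-12\right)^{2} \cdot 4 \cdot 0 \left(-4\right) + 75 = 2 \cdot 144 \cdot 0 \left(-4\right) + 75 = 288 \cdot 0 + 75 = 0 + 75 = 75$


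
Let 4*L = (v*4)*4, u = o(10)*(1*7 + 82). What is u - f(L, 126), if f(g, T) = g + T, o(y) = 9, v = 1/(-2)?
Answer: 677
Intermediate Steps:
v = -1/2 ≈ -0.50000
u = 801 (u = 9*(1*7 + 82) = 9*(7 + 82) = 9*89 = 801)
L = -2 (L = (-1/2*4*4)/4 = (-2*4)/4 = (1/4)*(-8) = -2)
f(g, T) = T + g
u - f(L, 126) = 801 - (126 - 2) = 801 - 1*124 = 801 - 124 = 677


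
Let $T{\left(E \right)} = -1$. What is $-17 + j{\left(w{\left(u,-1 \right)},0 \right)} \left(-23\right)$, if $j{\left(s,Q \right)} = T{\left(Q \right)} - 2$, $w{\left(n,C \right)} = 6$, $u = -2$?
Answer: $52$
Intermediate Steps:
$j{\left(s,Q \right)} = -3$ ($j{\left(s,Q \right)} = -1 - 2 = -3$)
$-17 + j{\left(w{\left(u,-1 \right)},0 \right)} \left(-23\right) = -17 - -69 = -17 + 69 = 52$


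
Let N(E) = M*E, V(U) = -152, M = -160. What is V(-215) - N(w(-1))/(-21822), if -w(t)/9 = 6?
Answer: -551384/3637 ≈ -151.60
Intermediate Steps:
w(t) = -54 (w(t) = -9*6 = -54)
N(E) = -160*E
V(-215) - N(w(-1))/(-21822) = -152 - (-160*(-54))/(-21822) = -152 - 8640*(-1)/21822 = -152 - 1*(-1440/3637) = -152 + 1440/3637 = -551384/3637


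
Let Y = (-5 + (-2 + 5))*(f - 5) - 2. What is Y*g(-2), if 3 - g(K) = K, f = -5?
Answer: 90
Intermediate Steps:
g(K) = 3 - K
Y = 18 (Y = (-5 + (-2 + 5))*(-5 - 5) - 2 = (-5 + 3)*(-10) - 2 = -2*(-10) - 2 = 20 - 2 = 18)
Y*g(-2) = 18*(3 - 1*(-2)) = 18*(3 + 2) = 18*5 = 90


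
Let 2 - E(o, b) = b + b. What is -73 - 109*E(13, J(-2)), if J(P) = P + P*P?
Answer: 145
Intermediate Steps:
J(P) = P + P²
E(o, b) = 2 - 2*b (E(o, b) = 2 - (b + b) = 2 - 2*b)
-73 - 109*E(13, J(-2)) = -73 - 109*(2 - (-4)*(1 - 2)) = -73 - 109*(2 - (-4)*(-1)) = -73 - 109*(2 - 2*2) = -73 - 109*(2 - 4) = -73 - 109*(-2) = -73 + 218 = 145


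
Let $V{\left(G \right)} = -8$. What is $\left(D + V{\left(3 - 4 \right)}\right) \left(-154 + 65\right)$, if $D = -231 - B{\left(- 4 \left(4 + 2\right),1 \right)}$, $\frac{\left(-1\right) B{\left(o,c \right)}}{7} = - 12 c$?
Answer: $28747$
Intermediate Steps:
$B{\left(o,c \right)} = 84 c$ ($B{\left(o,c \right)} = - 7 \left(- 12 c\right) = 84 c$)
$D = -315$ ($D = -231 - 84 \cdot 1 = -231 - 84 = -315$)
$\left(D + V{\left(3 - 4 \right)}\right) \left(-154 + 65\right) = \left(-315 - 8\right) \left(-154 + 65\right) = \left(-323\right) \left(-89\right) = 28747$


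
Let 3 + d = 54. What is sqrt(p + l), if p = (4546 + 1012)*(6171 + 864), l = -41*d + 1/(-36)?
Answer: sqrt(1407543803)/6 ≈ 6252.9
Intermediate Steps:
d = 51 (d = -3 + 54 = 51)
l = -75277/36 (l = -41*51 + 1/(-36) = -2091 - 1/36 = -75277/36 ≈ -2091.0)
p = 39100530 (p = 5558*7035 = 39100530)
sqrt(p + l) = sqrt(39100530 - 75277/36) = sqrt(1407543803/36) = sqrt(1407543803)/6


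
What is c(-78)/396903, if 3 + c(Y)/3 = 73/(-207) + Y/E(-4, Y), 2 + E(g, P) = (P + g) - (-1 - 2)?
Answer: -1484/82158921 ≈ -1.8063e-5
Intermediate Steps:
E(g, P) = 1 + P + g (E(g, P) = -2 + ((P + g) - (-1 - 2)) = -2 + ((P + g) - 1*(-3)) = -2 + ((P + g) + 3) = -2 + (3 + P + g) = 1 + P + g)
c(Y) = -694/69 + 3*Y/(-3 + Y) (c(Y) = -9 + 3*(73/(-207) + Y/(1 + Y - 4)) = -9 + 3*(73*(-1/207) + Y/(-3 + Y)) = -9 + 3*(-73/207 + Y/(-3 + Y)) = -9 + (-73/69 + 3*Y/(-3 + Y)) = -694/69 + 3*Y/(-3 + Y))
c(-78)/396903 = ((2082 - 487*(-78))/(69*(-3 - 78)))/396903 = ((1/69)*(2082 + 37986)/(-81))*(1/396903) = ((1/69)*(-1/81)*40068)*(1/396903) = -1484/207*1/396903 = -1484/82158921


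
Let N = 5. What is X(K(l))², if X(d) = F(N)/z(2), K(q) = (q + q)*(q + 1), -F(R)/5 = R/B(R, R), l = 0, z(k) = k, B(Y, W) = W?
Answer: 25/4 ≈ 6.2500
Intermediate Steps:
F(R) = -5 (F(R) = -5*R/R = -5*1 = -5)
K(q) = 2*q*(1 + q) (K(q) = (2*q)*(1 + q) = 2*q*(1 + q))
X(d) = -5/2
X(K(l))² = (-5/2)² = 25/4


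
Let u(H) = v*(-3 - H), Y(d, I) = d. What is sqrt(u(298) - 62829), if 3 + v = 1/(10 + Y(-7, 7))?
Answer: I*sqrt(558237)/3 ≈ 249.05*I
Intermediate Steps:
v = -8/3 (v = -3 + 1/(10 - 7) = -3 + 1/3 = -8/3 ≈ -2.6667)
u(H) = 8 + 8*H/3 (u(H) = -8*(-3 - H)/3 = 8 + 8*H/3)
sqrt(u(298) - 62829) = sqrt((8 + (8/3)*298) - 62829) = sqrt((8 + 2384/3) - 62829) = sqrt(2408/3 - 62829) = sqrt(-186079/3) = I*sqrt(558237)/3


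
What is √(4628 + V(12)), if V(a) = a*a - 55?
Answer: √4717 ≈ 68.680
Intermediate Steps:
V(a) = -55 + a² (V(a) = a² - 55 = -55 + a²)
√(4628 + V(12)) = √(4628 + (-55 + 12²)) = √(4628 + (-55 + 144)) = √(4628 + 89) = √4717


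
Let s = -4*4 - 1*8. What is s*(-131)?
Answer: 3144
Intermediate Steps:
s = -24 (s = -16 - 8 = -24)
s*(-131) = -24*(-131) = 3144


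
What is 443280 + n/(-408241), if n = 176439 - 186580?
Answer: 180965080621/408241 ≈ 4.4328e+5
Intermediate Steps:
n = -10141
443280 + n/(-408241) = 443280 - 10141/(-408241) = 443280 - 10141*(-1/408241) = 443280 + 10141/408241 = 180965080621/408241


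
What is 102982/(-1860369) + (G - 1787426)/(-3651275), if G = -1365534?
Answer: 1097930688038/1358543764095 ≈ 0.80817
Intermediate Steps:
102982/(-1860369) + (G - 1787426)/(-3651275) = 102982/(-1860369) + (-1365534 - 1787426)/(-3651275) = 102982*(-1/1860369) - 3152960*(-1/3651275) = -102982/1860369 + 630592/730255 = 1097930688038/1358543764095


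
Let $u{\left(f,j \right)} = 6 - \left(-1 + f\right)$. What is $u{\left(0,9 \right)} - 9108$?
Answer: $-9101$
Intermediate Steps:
$u{\left(f,j \right)} = 7 - f$
$u{\left(0,9 \right)} - 9108 = \left(7 - 0\right) - 9108 = \left(7 + 0\right) - 9108 = 7 - 9108 = -9101$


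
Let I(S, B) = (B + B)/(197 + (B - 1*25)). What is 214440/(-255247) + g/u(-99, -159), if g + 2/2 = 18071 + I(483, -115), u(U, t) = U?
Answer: -264053235640/1440358821 ≈ -183.32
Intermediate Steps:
I(S, B) = 2*B/(172 + B) (I(S, B) = (2*B)/(197 + (B - 25)) = (2*B)/(197 + (-25 + B)) = (2*B)/(172 + B) = 2*B/(172 + B))
g = 1029760/57 (g = -1 + (18071 + 2*(-115)/(172 - 115)) = -1 + (18071 + 2*(-115)/57) = -1 + (18071 + 2*(-115)*(1/57)) = -1 + (18071 - 230/57) = -1 + 1029817/57 = 1029760/57 ≈ 18066.)
214440/(-255247) + g/u(-99, -159) = 214440/(-255247) + (1029760/57)/(-99) = 214440*(-1/255247) + (1029760/57)*(-1/99) = -214440/255247 - 1029760/5643 = -264053235640/1440358821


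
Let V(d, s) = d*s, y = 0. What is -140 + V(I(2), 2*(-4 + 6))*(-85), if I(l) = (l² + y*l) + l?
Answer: -2180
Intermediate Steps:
I(l) = l + l² (I(l) = (l² + 0*l) + l = (l² + 0) + l = l² + l = l + l²)
-140 + V(I(2), 2*(-4 + 6))*(-85) = -140 + ((2*(1 + 2))*(2*(-4 + 6)))*(-85) = -140 + ((2*3)*(2*2))*(-85) = -140 + (6*4)*(-85) = -140 + 24*(-85) = -140 - 2040 = -2180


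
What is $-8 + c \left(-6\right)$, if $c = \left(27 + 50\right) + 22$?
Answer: $-602$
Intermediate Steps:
$c = 99$ ($c = 77 + 22 = 99$)
$-8 + c \left(-6\right) = -8 + 99 \left(-6\right) = -8 - 594 = -602$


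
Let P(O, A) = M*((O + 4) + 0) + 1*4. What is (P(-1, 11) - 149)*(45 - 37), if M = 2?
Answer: -1112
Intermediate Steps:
P(O, A) = 12 + 2*O (P(O, A) = 2*((O + 4) + 0) + 1*4 = 2*((4 + O) + 0) + 4 = 2*(4 + O) + 4 = (8 + 2*O) + 4 = 12 + 2*O)
(P(-1, 11) - 149)*(45 - 37) = ((12 + 2*(-1)) - 149)*(45 - 37) = ((12 - 2) - 149)*8 = (10 - 149)*8 = -139*8 = -1112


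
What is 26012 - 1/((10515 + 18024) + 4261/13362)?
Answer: 9919477949186/381342379 ≈ 26012.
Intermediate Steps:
26012 - 1/((10515 + 18024) + 4261/13362) = 26012 - 1/(28539 + 4261*(1/13362)) = 26012 - 1/(28539 + 4261/13362) = 26012 - 1/381342379/13362 = 26012 - 1*13362/381342379 = 26012 - 13362/381342379 = 9919477949186/381342379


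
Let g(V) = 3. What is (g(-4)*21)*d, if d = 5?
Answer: 315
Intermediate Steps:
(g(-4)*21)*d = (3*21)*5 = 63*5 = 315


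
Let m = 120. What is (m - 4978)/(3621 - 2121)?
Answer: -2429/750 ≈ -3.2387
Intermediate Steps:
(m - 4978)/(3621 - 2121) = (120 - 4978)/(3621 - 2121) = -4858/1500 = -4858*1/1500 = -2429/750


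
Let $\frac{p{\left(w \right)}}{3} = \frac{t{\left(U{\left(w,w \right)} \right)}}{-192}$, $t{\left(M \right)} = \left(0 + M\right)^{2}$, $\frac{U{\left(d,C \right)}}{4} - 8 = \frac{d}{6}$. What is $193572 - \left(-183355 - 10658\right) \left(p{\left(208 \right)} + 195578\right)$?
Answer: $37856570614$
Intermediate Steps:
$U{\left(d,C \right)} = 32 + \frac{2 d}{3}$ ($U{\left(d,C \right)} = 32 + 4 \frac{d}{6} = 32 + \frac{2 d}{3}$)
$t{\left(M \right)} = M^{2}$
$p{\left(w \right)} = - \frac{\left(32 + \frac{2 w}{3}\right)^{2}}{64}$ ($p{\left(w \right)} = 3 \frac{\left(32 + \frac{2 w}{3}\right)^{2}}{-192} = 3 \left(32 + \frac{2 w}{3}\right)^{2} \left(- \frac{1}{192}\right) = 3 \left(- \frac{\left(32 + \frac{2 w}{3}\right)^{2}}{192}\right) = - \frac{\left(32 + \frac{2 w}{3}\right)^{2}}{64}$)
$193572 - \left(-183355 - 10658\right) \left(p{\left(208 \right)} + 195578\right) = 193572 - \left(-183355 - 10658\right) \left(- \frac{\left(48 + 208\right)^{2}}{144} + 195578\right) = 193572 - - 194013 \left(- \frac{256^{2}}{144} + 195578\right) = 193572 - - 194013 \left(\left(- \frac{1}{144}\right) 65536 + 195578\right) = 193572 - - 194013 \left(- \frac{4096}{9} + 195578\right) = 193572 - \left(-194013\right) \frac{1756106}{9} = 193572 - -37856377042 = 193572 + 37856377042 = 37856570614$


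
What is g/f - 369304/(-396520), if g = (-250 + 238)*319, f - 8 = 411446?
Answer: 9402108091/10196858755 ≈ 0.92206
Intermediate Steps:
f = 411454 (f = 8 + 411446 = 411454)
g = -3828 (g = -12*319 = -3828)
g/f - 369304/(-396520) = -3828/411454 - 369304/(-396520) = -3828*1/411454 - 369304*(-1/396520) = -1914/205727 + 46163/49565 = 9402108091/10196858755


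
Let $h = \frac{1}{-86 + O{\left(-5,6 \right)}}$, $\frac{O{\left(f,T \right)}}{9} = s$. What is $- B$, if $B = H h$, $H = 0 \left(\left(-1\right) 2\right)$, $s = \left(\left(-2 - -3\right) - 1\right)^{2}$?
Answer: $0$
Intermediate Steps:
$s = 0$ ($s = \left(\left(-2 + 3\right) - 1\right)^{2} = \left(1 - 1\right)^{2} = 0^{2} = 0$)
$O{\left(f,T \right)} = 0$ ($O{\left(f,T \right)} = 9 \cdot 0 = 0$)
$H = 0$ ($H = 0 \left(-2\right) = 0$)
$h = - \frac{1}{86}$ ($h = \frac{1}{-86 + 0} = \frac{1}{-86} = - \frac{1}{86} \approx -0.011628$)
$B = 0$ ($B = 0 \left(- \frac{1}{86}\right) = 0$)
$- B = \left(-1\right) 0 = 0$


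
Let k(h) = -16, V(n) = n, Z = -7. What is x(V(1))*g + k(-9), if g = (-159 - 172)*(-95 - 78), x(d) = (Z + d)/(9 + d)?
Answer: -171869/5 ≈ -34374.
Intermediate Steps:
x(d) = (-7 + d)/(9 + d)
g = 57263 (g = -331*(-173) = 57263)
x(V(1))*g + k(-9) = ((-7 + 1)/(9 + 1))*57263 - 16 = (-6/10)*57263 - 16 = ((1/10)*(-6))*57263 - 16 = -3/5*57263 - 16 = -171789/5 - 16 = -171869/5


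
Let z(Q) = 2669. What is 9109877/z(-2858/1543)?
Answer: 9109877/2669 ≈ 3413.2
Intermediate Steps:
9109877/z(-2858/1543) = 9109877/2669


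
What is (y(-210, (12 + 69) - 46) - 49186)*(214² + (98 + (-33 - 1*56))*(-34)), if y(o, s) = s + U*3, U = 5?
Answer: -2235196640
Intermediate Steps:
y(o, s) = 15 + s (y(o, s) = s + 5*3 = s + 15 = 15 + s)
(y(-210, (12 + 69) - 46) - 49186)*(214² + (98 + (-33 - 1*56))*(-34)) = ((15 + ((12 + 69) - 46)) - 49186)*(214² + (98 + (-33 - 1*56))*(-34)) = ((15 + (81 - 46)) - 49186)*(45796 + (98 + (-33 - 56))*(-34)) = ((15 + 35) - 49186)*(45796 + (98 - 89)*(-34)) = (50 - 49186)*(45796 + 9*(-34)) = -49136*(45796 - 306) = -49136*45490 = -2235196640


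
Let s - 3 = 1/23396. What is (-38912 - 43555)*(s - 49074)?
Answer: 94677485838705/23396 ≈ 4.0467e+9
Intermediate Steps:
s = 70189/23396 (s = 3 + 1/23396 = 70189/23396 ≈ 3.0000)
(-38912 - 43555)*(s - 49074) = (-38912 - 43555)*(70189/23396 - 49074) = -82467*(-1148065115/23396) = 94677485838705/23396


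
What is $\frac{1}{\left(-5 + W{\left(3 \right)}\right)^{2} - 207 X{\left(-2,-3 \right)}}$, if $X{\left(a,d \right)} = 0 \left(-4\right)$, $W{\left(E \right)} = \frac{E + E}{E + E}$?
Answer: $\frac{1}{16} \approx 0.0625$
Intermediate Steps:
$W{\left(E \right)} = 1$ ($W{\left(E \right)} = \frac{2 E}{2 E} = 2 E \frac{1}{2 E} = 1$)
$X{\left(a,d \right)} = 0$
$\frac{1}{\left(-5 + W{\left(3 \right)}\right)^{2} - 207 X{\left(-2,-3 \right)}} = \frac{1}{\left(-5 + 1\right)^{2} - 0} = \frac{1}{\left(-4\right)^{2} + 0} = \frac{1}{16 + 0} = \frac{1}{16}$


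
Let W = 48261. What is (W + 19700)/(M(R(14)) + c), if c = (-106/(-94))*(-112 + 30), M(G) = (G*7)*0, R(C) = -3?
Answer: -3194167/4346 ≈ -734.97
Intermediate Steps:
M(G) = 0 (M(G) = (7*G)*0 = 0)
c = -4346/47 (c = -106*(-1/94)*(-82) = (53/47)*(-82) = -4346/47 ≈ -92.468)
(W + 19700)/(M(R(14)) + c) = (48261 + 19700)/(0 - 4346/47) = 67961/(-4346/47) = 67961*(-47/4346) = -3194167/4346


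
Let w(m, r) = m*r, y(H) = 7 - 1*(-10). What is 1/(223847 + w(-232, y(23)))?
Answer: 1/219903 ≈ 4.5475e-6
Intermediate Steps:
y(H) = 17 (y(H) = 7 + 10 = 17)
1/(223847 + w(-232, y(23))) = 1/(223847 - 232*17) = 1/(223847 - 3944) = 1/219903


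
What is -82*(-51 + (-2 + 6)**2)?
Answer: 2870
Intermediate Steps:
-82*(-51 + (-2 + 6)**2) = -82*(-51 + 4**2) = -82*(-51 + 16) = -82*(-35) = 2870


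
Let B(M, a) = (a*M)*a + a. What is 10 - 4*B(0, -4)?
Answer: 26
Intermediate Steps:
B(M, a) = a + M*a² (B(M, a) = (M*a)*a + a = M*a² + a = a + M*a²)
10 - 4*B(0, -4) = 10 - (-16)*(1 + 0*(-4)) = 10 - (-16)*(1 + 0) = 10 - (-16) = 10 - 4*(-4) = 10 + 16 = 26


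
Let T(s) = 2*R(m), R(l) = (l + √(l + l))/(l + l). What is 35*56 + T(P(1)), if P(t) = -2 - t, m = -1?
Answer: 1961 - I*√2 ≈ 1961.0 - 1.4142*I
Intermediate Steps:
R(l) = (l + √2*√l)/(2*l) (R(l) = (l + √(2*l))/((2*l)) = (l + √2*√l)*(1/(2*l)) = (l + √2*√l)/(2*l))
T(s) = 1 - I*√2 (T(s) = 2*(½ + √2/(2*√(-1))) = 2*(½ + √2*(-I)/2) = 2*(½ - I*√2/2) = 1 - I*√2)
35*56 + T(P(1)) = 35*56 + (1 - I*√2) = 1960 + (1 - I*√2) = 1961 - I*√2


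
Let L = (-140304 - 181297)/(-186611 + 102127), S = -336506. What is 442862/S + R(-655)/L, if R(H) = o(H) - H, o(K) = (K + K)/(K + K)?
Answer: 9253621881481/54110333053 ≈ 171.01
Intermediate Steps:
L = 321601/84484 (L = -321601/(-84484) = -321601*(-1/84484) = 321601/84484 ≈ 3.8066)
o(K) = 1 (o(K) = (2*K)/((2*K)) = (2*K)*(1/(2*K)) = 1)
R(H) = 1 - H
442862/S + R(-655)/L = 442862/(-336506) + (1 - 1*(-655))/(321601/84484) = 442862*(-1/336506) + (1 + 655)*(84484/321601) = -221431/168253 + 656*(84484/321601) = -221431/168253 + 55421504/321601 = 9253621881481/54110333053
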